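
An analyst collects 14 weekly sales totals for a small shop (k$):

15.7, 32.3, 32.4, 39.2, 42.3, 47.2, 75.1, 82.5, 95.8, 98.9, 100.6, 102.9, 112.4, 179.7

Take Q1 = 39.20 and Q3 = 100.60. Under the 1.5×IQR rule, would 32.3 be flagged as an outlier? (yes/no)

IQR = Q3 − Q1 = 100.60 − 39.20 = 61.40.
Lower fence = Q1 − 1.5·IQR = 39.20 − 92.10 = -52.90.
Upper fence = Q3 + 1.5·IQR = 100.60 + 92.10 = 192.70.
32.3 lies within [-52.90, 192.70].

no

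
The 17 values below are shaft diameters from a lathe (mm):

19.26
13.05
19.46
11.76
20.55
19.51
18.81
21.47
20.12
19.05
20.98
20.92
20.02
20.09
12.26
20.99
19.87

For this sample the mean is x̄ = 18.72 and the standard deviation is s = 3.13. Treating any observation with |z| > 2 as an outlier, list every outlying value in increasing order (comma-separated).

Cutoffs at x̄ ± 2s: 18.72 ± 2·3.13 = [12.46, 24.98].
11.76: z = -2.22, |z| > 2 → outlier.
12.26: z = -2.06, |z| > 2 → outlier.
Every other value lies within [12.46, 24.98].

11.76, 12.26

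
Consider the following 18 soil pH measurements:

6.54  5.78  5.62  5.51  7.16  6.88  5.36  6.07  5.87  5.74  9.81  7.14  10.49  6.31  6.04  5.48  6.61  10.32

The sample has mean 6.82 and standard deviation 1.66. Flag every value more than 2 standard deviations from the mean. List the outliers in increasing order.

Cutoffs at x̄ ± 2s: 6.82 ± 2·1.66 = [3.50, 10.14].
10.32: z = 2.11, |z| > 2 → outlier.
10.49: z = 2.21, |z| > 2 → outlier.
Every other value lies within [3.50, 10.14].

10.32, 10.49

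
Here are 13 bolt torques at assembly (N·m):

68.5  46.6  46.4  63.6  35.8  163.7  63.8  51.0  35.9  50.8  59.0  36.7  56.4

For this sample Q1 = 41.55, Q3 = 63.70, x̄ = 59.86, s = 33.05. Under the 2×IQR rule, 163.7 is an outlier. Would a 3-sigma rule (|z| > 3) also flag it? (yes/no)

yes

z = (163.7 − 59.86) / 33.05 = 3.14.
|z| = 3.14 > 3.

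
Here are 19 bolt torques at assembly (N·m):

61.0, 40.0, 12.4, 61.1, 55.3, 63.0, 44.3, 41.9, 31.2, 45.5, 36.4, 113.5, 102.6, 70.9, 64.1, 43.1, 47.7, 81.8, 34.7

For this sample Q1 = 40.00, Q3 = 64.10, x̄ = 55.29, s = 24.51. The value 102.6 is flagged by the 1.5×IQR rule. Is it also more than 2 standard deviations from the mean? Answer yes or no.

z = (102.6 − 55.29) / 24.51 = 1.93.
|z| = 1.93 ≤ 2.

no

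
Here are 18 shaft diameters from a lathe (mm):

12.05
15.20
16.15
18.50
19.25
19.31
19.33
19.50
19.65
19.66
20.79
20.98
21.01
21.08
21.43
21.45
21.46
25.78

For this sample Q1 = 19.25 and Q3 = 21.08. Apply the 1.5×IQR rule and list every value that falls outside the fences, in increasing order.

IQR = Q3 − Q1 = 21.08 − 19.25 = 1.83.
Lower fence = Q1 − 1.5·IQR = 19.25 − 2.745 = 16.505.
Upper fence = Q3 + 1.5·IQR = 21.08 + 2.745 = 23.825.
12.05 < 16.505 → outlier.
15.20 < 16.505 → outlier.
16.15 < 16.505 → outlier.
25.78 > 23.825 → outlier.
All remaining values lie within [16.505, 23.825].

12.05, 15.20, 16.15, 25.78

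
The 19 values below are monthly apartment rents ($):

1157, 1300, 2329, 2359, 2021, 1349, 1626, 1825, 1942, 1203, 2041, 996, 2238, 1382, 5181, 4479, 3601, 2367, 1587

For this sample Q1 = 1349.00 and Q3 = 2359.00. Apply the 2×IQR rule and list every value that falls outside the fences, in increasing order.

4479, 5181

IQR = Q3 − Q1 = 2359.00 − 1349.00 = 1010.00.
Lower fence = Q1 − 2·IQR = 1349.00 − 2020.00 = -671.00.
Upper fence = Q3 + 2·IQR = 2359.00 + 2020.00 = 4379.00.
4479 > 4379.00 → outlier.
5181 > 4379.00 → outlier.
All remaining values lie within [-671.00, 4379.00].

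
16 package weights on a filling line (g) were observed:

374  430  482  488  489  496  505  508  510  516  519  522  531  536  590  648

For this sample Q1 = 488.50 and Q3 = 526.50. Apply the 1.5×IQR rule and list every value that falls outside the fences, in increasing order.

374, 430, 590, 648

IQR = Q3 − Q1 = 526.50 − 488.50 = 38.00.
Lower fence = Q1 − 1.5·IQR = 488.50 − 57.00 = 431.50.
Upper fence = Q3 + 1.5·IQR = 526.50 + 57.00 = 583.50.
374 < 431.50 → outlier.
430 < 431.50 → outlier.
590 > 583.50 → outlier.
648 > 583.50 → outlier.
All remaining values lie within [431.50, 583.50].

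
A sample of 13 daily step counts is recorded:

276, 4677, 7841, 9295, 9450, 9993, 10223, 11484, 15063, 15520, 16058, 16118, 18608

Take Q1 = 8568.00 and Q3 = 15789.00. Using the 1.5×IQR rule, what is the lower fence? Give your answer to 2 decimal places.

-2263.50

IQR = Q3 − Q1 = 15789.00 − 8568.00 = 7221.00.
Lower fence = Q1 − 1.5·IQR = 8568.00 − 10831.50 = -2263.50.
Upper fence = Q3 + 1.5·IQR = 15789.00 + 10831.50 = 26620.50.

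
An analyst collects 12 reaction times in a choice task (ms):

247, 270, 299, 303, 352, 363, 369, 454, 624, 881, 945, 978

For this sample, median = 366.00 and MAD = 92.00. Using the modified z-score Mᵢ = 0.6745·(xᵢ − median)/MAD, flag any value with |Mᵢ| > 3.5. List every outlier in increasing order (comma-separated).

881, 945, 978

|Mᵢ| > 3.5 ⇔ |xᵢ − 366.00| > 3.5·92.00/0.6745 = 477.39.
So outliers lie outside [-111.39, 843.39].
881: M = 3.78 → outlier.
945: M = 4.24 → outlier.
978: M = 4.49 → outlier.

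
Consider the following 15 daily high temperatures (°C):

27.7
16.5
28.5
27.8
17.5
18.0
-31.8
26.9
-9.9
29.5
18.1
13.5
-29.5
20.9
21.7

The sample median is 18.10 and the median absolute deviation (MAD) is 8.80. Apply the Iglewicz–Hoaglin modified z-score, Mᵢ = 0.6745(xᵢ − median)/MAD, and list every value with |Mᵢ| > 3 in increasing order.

-31.8, -29.5

|Mᵢ| > 3 ⇔ |xᵢ − 18.10| > 3·8.80/0.6745 = 39.14.
So outliers lie outside [-21.04, 57.24].
-31.8: M = -3.82 → outlier.
-29.5: M = -3.65 → outlier.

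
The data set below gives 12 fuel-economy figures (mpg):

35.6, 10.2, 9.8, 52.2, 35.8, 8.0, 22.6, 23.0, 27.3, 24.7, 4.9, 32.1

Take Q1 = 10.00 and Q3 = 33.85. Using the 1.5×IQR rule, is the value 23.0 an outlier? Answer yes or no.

IQR = Q3 − Q1 = 33.85 − 10.00 = 23.85.
Lower fence = Q1 − 1.5·IQR = 10.00 − 35.775 = -25.775.
Upper fence = Q3 + 1.5·IQR = 33.85 + 35.775 = 69.625.
23.0 lies within [-25.775, 69.625].

no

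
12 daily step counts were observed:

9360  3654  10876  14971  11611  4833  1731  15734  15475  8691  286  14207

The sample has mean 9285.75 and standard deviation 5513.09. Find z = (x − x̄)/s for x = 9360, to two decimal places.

0.01

z = (9360 − 9285.75) / 5513.09 = 0.01.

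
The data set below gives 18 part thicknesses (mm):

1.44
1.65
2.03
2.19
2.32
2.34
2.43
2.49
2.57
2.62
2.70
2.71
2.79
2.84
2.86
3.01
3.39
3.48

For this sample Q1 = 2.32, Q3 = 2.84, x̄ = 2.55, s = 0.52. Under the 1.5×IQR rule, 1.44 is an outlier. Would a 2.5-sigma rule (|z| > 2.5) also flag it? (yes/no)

no

z = (1.44 − 2.55) / 0.52 = -2.13.
|z| = 2.13 ≤ 2.5.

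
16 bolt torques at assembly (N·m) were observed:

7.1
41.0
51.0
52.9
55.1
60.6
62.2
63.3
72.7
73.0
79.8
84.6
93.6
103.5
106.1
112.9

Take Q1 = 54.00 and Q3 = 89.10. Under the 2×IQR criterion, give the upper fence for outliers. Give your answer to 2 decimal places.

159.30

IQR = Q3 − Q1 = 89.10 − 54.00 = 35.10.
Lower fence = Q1 − 2·IQR = 54.00 − 70.20 = -16.20.
Upper fence = Q3 + 2·IQR = 89.10 + 70.20 = 159.30.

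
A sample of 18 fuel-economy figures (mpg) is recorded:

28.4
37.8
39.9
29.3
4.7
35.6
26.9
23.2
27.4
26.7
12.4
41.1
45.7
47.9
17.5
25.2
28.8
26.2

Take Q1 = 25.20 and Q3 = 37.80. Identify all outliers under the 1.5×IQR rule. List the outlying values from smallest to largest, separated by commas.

IQR = Q3 − Q1 = 37.80 − 25.20 = 12.60.
Lower fence = Q1 − 1.5·IQR = 25.20 − 18.90 = 6.30.
Upper fence = Q3 + 1.5·IQR = 37.80 + 18.90 = 56.70.
4.7 < 6.30 → outlier.
All remaining values lie within [6.30, 56.70].

4.7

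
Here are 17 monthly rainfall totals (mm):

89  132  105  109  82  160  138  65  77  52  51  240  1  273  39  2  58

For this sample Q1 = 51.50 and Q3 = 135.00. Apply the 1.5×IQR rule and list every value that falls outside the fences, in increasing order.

273

IQR = Q3 − Q1 = 135.00 − 51.50 = 83.50.
Lower fence = Q1 − 1.5·IQR = 51.50 − 125.25 = -73.75.
Upper fence = Q3 + 1.5·IQR = 135.00 + 125.25 = 260.25.
273 > 260.25 → outlier.
All remaining values lie within [-73.75, 260.25].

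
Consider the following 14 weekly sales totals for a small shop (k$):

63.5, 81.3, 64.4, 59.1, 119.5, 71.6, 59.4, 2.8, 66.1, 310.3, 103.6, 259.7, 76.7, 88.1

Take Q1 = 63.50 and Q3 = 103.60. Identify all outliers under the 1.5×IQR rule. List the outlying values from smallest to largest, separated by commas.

IQR = Q3 − Q1 = 103.60 − 63.50 = 40.10.
Lower fence = Q1 − 1.5·IQR = 63.50 − 60.15 = 3.35.
Upper fence = Q3 + 1.5·IQR = 103.60 + 60.15 = 163.75.
2.8 < 3.35 → outlier.
259.7 > 163.75 → outlier.
310.3 > 163.75 → outlier.
All remaining values lie within [3.35, 163.75].

2.8, 259.7, 310.3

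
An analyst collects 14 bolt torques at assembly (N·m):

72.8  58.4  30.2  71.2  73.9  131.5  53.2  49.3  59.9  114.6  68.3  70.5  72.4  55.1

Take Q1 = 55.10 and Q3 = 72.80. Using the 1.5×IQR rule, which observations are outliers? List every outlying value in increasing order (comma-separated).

114.6, 131.5

IQR = Q3 − Q1 = 72.80 − 55.10 = 17.70.
Lower fence = Q1 − 1.5·IQR = 55.10 − 26.55 = 28.55.
Upper fence = Q3 + 1.5·IQR = 72.80 + 26.55 = 99.35.
114.6 > 99.35 → outlier.
131.5 > 99.35 → outlier.
All remaining values lie within [28.55, 99.35].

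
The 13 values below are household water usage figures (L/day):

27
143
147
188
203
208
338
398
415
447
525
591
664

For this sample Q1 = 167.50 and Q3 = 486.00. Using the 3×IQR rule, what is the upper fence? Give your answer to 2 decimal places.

IQR = Q3 − Q1 = 486.00 − 167.50 = 318.50.
Lower fence = Q1 − 3·IQR = 167.50 − 955.50 = -788.00.
Upper fence = Q3 + 3·IQR = 486.00 + 955.50 = 1441.50.

1441.50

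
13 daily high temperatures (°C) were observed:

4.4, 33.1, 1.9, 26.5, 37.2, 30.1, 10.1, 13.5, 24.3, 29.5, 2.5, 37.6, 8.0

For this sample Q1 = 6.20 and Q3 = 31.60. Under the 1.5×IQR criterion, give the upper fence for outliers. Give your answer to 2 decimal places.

69.70

IQR = Q3 − Q1 = 31.60 − 6.20 = 25.40.
Lower fence = Q1 − 1.5·IQR = 6.20 − 38.10 = -31.90.
Upper fence = Q3 + 1.5·IQR = 31.60 + 38.10 = 69.70.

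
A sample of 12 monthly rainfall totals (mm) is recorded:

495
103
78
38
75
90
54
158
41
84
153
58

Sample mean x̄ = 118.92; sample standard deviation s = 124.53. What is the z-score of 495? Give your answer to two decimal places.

3.02

z = (495 − 118.92) / 124.53 = 3.02.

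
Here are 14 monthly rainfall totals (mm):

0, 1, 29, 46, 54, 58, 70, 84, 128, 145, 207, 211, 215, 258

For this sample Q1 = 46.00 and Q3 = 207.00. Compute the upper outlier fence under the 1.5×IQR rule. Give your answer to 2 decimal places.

IQR = Q3 − Q1 = 207.00 − 46.00 = 161.00.
Lower fence = Q1 − 1.5·IQR = 46.00 − 241.50 = -195.50.
Upper fence = Q3 + 1.5·IQR = 207.00 + 241.50 = 448.50.

448.50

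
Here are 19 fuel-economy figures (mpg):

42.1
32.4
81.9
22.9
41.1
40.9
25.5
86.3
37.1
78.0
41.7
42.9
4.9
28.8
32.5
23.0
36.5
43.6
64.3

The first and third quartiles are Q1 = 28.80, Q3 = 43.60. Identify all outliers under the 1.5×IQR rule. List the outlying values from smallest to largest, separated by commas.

IQR = Q3 − Q1 = 43.60 − 28.80 = 14.80.
Lower fence = Q1 − 1.5·IQR = 28.80 − 22.20 = 6.60.
Upper fence = Q3 + 1.5·IQR = 43.60 + 22.20 = 65.80.
4.9 < 6.60 → outlier.
78.0 > 65.80 → outlier.
81.9 > 65.80 → outlier.
86.3 > 65.80 → outlier.
All remaining values lie within [6.60, 65.80].

4.9, 78.0, 81.9, 86.3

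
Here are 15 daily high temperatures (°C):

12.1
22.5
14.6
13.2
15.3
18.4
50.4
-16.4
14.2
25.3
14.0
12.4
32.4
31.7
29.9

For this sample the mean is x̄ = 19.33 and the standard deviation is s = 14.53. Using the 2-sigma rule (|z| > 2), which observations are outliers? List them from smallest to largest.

Cutoffs at x̄ ± 2s: 19.33 ± 2·14.53 = [-9.73, 48.39].
-16.4: z = -2.46, |z| > 2 → outlier.
50.4: z = 2.14, |z| > 2 → outlier.
Every other value lies within [-9.73, 48.39].

-16.4, 50.4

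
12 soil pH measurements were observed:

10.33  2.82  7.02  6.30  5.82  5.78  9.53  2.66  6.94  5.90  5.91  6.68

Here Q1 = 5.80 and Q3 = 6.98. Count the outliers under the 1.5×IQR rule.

IQR = 1.18; fences at 5.80 − 1.77 = 4.03 and 6.98 + 1.77 = 8.75.
Outside the cutoffs: 2.66, 2.82, 9.53, 10.33.

4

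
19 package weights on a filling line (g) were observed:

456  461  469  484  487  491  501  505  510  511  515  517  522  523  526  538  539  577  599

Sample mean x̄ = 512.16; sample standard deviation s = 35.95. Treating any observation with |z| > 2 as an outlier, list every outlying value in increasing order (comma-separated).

Cutoffs at x̄ ± 2s: 512.16 ± 2·35.95 = [440.26, 584.06].
599: z = 2.42, |z| > 2 → outlier.
Every other value lies within [440.26, 584.06].

599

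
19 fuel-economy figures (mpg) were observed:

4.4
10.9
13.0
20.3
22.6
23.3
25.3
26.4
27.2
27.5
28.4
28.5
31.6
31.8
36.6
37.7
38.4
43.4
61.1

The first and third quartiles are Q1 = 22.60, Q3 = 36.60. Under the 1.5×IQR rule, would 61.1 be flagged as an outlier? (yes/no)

yes

IQR = Q3 − Q1 = 36.60 − 22.60 = 14.00.
Lower fence = Q1 − 1.5·IQR = 22.60 − 21.00 = 1.60.
Upper fence = Q3 + 1.5·IQR = 36.60 + 21.00 = 57.60.
61.1 lies above the upper fence.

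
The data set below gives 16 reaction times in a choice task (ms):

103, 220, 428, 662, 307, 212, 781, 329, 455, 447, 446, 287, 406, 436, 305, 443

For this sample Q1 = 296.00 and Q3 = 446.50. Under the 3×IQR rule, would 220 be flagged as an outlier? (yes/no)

no

IQR = Q3 − Q1 = 446.50 − 296.00 = 150.50.
Lower fence = Q1 − 3·IQR = 296.00 − 451.50 = -155.50.
Upper fence = Q3 + 3·IQR = 446.50 + 451.50 = 898.00.
220 lies within [-155.50, 898.00].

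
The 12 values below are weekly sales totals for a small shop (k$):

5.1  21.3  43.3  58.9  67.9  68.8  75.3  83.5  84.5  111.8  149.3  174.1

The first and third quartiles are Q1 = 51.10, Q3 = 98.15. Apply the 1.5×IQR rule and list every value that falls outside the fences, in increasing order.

IQR = Q3 − Q1 = 98.15 − 51.10 = 47.05.
Lower fence = Q1 − 1.5·IQR = 51.10 − 70.575 = -19.475.
Upper fence = Q3 + 1.5·IQR = 98.15 + 70.575 = 168.725.
174.1 > 168.725 → outlier.
All remaining values lie within [-19.475, 168.725].

174.1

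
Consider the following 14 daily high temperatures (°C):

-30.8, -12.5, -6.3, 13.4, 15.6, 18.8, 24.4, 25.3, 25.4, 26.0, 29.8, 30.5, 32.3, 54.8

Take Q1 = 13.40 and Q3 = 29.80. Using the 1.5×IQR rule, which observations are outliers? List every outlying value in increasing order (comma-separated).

-30.8, -12.5, 54.8

IQR = Q3 − Q1 = 29.80 − 13.40 = 16.40.
Lower fence = Q1 − 1.5·IQR = 13.40 − 24.60 = -11.20.
Upper fence = Q3 + 1.5·IQR = 29.80 + 24.60 = 54.40.
-30.8 < -11.20 → outlier.
-12.5 < -11.20 → outlier.
54.8 > 54.40 → outlier.
All remaining values lie within [-11.20, 54.40].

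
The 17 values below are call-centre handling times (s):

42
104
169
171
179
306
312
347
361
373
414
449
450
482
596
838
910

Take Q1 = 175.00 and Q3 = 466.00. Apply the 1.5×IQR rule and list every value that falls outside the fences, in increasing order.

910

IQR = Q3 − Q1 = 466.00 − 175.00 = 291.00.
Lower fence = Q1 − 1.5·IQR = 175.00 − 436.50 = -261.50.
Upper fence = Q3 + 1.5·IQR = 466.00 + 436.50 = 902.50.
910 > 902.50 → outlier.
All remaining values lie within [-261.50, 902.50].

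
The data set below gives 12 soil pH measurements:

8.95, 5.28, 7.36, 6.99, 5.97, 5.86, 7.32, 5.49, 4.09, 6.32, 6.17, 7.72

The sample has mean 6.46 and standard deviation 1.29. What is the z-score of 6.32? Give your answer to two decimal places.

-0.11

z = (6.32 − 6.46) / 1.29 = -0.11.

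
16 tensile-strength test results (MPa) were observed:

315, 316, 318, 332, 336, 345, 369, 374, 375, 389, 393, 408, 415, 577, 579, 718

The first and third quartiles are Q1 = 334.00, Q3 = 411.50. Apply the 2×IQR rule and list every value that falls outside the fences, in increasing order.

IQR = Q3 − Q1 = 411.50 − 334.00 = 77.50.
Lower fence = Q1 − 2·IQR = 334.00 − 155.00 = 179.00.
Upper fence = Q3 + 2·IQR = 411.50 + 155.00 = 566.50.
577 > 566.50 → outlier.
579 > 566.50 → outlier.
718 > 566.50 → outlier.
All remaining values lie within [179.00, 566.50].

577, 579, 718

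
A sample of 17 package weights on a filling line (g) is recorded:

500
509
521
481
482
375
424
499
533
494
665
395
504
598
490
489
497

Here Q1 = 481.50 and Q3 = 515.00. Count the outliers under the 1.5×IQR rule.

5

IQR = 33.50; fences at 481.50 − 50.25 = 431.25 and 515.00 + 50.25 = 565.25.
Outside the cutoffs: 375, 395, 424, 598, 665.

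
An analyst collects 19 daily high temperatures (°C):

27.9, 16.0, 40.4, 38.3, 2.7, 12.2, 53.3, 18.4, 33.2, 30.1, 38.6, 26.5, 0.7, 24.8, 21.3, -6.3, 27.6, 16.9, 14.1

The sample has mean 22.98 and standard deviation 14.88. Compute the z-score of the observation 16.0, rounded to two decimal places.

-0.47

z = (16.0 − 22.98) / 14.88 = -0.47.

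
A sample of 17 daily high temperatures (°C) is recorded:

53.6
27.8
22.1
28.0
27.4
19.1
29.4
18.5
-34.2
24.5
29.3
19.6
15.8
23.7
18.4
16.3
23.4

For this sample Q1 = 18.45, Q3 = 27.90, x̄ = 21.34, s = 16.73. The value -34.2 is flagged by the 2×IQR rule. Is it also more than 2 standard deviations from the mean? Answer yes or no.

yes

z = (-34.2 − 21.34) / 16.73 = -3.32.
|z| = 3.32 > 2.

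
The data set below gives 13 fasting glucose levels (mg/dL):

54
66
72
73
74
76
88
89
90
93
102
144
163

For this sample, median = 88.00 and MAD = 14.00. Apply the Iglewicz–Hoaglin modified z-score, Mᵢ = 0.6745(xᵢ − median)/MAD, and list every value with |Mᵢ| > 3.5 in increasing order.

163

|Mᵢ| > 3.5 ⇔ |xᵢ − 88.00| > 3.5·14.00/0.6745 = 72.65.
So outliers lie outside [15.35, 160.65].
163: M = 3.61 → outlier.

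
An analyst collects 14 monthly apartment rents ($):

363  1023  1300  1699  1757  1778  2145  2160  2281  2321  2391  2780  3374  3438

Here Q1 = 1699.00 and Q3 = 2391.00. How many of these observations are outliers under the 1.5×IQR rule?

IQR = 692.00; fences at 1699.00 − 1038.00 = 661.00 and 2391.00 + 1038.00 = 3429.00.
Outside the cutoffs: 363, 3438.

2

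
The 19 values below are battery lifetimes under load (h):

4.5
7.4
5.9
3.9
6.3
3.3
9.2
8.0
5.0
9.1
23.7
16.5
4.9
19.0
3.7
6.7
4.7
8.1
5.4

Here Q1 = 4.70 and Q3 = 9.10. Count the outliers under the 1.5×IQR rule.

3

IQR = 4.40; fences at 4.70 − 6.60 = -1.90 and 9.10 + 6.60 = 15.70.
Outside the cutoffs: 16.5, 19.0, 23.7.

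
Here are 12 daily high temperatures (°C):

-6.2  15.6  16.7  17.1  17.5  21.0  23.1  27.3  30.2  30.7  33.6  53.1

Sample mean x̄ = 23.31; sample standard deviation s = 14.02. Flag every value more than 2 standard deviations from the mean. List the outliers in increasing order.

Cutoffs at x̄ ± 2s: 23.31 ± 2·14.02 = [-4.73, 51.35].
-6.2: z = -2.10, |z| > 2 → outlier.
53.1: z = 2.12, |z| > 2 → outlier.
Every other value lies within [-4.73, 51.35].

-6.2, 53.1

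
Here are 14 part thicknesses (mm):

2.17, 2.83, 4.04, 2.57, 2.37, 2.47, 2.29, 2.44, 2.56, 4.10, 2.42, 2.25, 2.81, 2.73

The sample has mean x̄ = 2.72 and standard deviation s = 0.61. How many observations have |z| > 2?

Cutoffs: x̄ ± 2s = [1.50, 3.94].
Outside the cutoffs: 4.04, 4.10.

2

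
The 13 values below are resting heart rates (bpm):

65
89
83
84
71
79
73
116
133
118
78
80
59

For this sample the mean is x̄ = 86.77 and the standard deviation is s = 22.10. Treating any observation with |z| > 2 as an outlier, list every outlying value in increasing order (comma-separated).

Cutoffs at x̄ ± 2s: 86.77 ± 2·22.10 = [42.57, 130.97].
133: z = 2.09, |z| > 2 → outlier.
Every other value lies within [42.57, 130.97].

133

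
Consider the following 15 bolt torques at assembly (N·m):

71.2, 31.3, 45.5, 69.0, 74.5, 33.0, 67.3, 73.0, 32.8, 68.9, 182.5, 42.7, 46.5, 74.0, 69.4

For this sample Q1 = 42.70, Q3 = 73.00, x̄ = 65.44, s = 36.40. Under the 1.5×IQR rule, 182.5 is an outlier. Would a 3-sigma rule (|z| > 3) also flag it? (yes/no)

yes

z = (182.5 − 65.44) / 36.40 = 3.22.
|z| = 3.22 > 3.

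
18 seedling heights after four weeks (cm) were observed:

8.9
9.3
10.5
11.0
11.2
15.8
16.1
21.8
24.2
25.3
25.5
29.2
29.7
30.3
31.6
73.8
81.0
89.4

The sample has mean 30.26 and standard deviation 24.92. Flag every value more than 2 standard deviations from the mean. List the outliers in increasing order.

81.0, 89.4

Cutoffs at x̄ ± 2s: 30.26 ± 2·24.92 = [-19.58, 80.10].
81.0: z = 2.04, |z| > 2 → outlier.
89.4: z = 2.37, |z| > 2 → outlier.
Every other value lies within [-19.58, 80.10].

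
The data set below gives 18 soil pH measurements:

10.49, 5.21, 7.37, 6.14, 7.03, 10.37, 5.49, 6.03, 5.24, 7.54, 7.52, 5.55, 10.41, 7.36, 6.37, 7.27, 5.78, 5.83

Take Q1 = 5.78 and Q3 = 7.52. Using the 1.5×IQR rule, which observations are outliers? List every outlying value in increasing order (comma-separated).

10.37, 10.41, 10.49

IQR = Q3 − Q1 = 7.52 − 5.78 = 1.74.
Lower fence = Q1 − 1.5·IQR = 5.78 − 2.61 = 3.17.
Upper fence = Q3 + 1.5·IQR = 7.52 + 2.61 = 10.13.
10.37 > 10.13 → outlier.
10.41 > 10.13 → outlier.
10.49 > 10.13 → outlier.
All remaining values lie within [3.17, 10.13].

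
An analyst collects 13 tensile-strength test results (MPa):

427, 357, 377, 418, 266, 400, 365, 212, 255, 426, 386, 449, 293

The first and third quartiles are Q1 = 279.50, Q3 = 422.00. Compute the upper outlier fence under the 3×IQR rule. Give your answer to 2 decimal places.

IQR = Q3 − Q1 = 422.00 − 279.50 = 142.50.
Lower fence = Q1 − 3·IQR = 279.50 − 427.50 = -148.00.
Upper fence = Q3 + 3·IQR = 422.00 + 427.50 = 849.50.

849.50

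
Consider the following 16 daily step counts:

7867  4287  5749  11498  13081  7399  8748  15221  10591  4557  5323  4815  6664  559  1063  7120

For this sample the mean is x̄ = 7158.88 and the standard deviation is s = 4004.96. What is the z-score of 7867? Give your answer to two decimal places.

z = (7867 − 7158.88) / 4004.96 = 0.18.

0.18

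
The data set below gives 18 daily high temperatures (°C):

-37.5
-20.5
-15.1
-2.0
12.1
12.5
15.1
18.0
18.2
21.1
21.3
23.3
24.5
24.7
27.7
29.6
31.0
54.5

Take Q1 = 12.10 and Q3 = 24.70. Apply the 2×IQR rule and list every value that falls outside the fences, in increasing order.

IQR = Q3 − Q1 = 24.70 − 12.10 = 12.60.
Lower fence = Q1 − 2·IQR = 12.10 − 25.20 = -13.10.
Upper fence = Q3 + 2·IQR = 24.70 + 25.20 = 49.90.
-37.5 < -13.10 → outlier.
-20.5 < -13.10 → outlier.
-15.1 < -13.10 → outlier.
54.5 > 49.90 → outlier.
All remaining values lie within [-13.10, 49.90].

-37.5, -20.5, -15.1, 54.5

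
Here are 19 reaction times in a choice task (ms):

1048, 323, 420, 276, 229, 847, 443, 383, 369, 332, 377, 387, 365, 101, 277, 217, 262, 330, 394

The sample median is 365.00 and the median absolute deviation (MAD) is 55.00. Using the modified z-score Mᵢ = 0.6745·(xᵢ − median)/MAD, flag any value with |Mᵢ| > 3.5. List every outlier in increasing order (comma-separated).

|Mᵢ| > 3.5 ⇔ |xᵢ − 365.00| > 3.5·55.00/0.6745 = 285.40.
So outliers lie outside [79.60, 650.40].
847: M = 5.91 → outlier.
1048: M = 8.38 → outlier.

847, 1048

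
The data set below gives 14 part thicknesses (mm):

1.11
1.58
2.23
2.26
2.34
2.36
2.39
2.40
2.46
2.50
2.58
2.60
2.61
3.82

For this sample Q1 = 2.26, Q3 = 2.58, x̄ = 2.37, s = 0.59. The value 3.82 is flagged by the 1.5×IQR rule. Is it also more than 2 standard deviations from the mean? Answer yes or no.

yes

z = (3.82 − 2.37) / 0.59 = 2.46.
|z| = 2.46 > 2.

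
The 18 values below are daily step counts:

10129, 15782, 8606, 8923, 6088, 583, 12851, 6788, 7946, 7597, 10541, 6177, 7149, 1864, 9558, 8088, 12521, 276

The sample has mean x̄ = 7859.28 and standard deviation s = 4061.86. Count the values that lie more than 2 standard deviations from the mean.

0

Cutoffs: x̄ ± 2s = [-264.44, 15983.00].
Every value lies within the cutoffs.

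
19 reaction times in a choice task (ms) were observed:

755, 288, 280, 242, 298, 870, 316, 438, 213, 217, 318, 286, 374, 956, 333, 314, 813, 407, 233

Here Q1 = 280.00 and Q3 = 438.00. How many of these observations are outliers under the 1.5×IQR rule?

IQR = 158.00; fences at 280.00 − 237.00 = 43.00 and 438.00 + 237.00 = 675.00.
Outside the cutoffs: 755, 813, 870, 956.

4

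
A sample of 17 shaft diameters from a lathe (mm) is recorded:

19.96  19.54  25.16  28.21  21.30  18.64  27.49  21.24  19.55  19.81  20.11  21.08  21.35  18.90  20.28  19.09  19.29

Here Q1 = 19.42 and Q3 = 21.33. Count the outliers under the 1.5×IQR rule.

3

IQR = 1.91; fences at 19.42 − 2.865 = 16.555 and 21.33 + 2.865 = 24.195.
Outside the cutoffs: 25.16, 27.49, 28.21.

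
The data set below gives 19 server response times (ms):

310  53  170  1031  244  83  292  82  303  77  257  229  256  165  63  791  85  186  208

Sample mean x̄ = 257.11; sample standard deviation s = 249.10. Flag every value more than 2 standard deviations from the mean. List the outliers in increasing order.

Cutoffs at x̄ ± 2s: 257.11 ± 2·249.10 = [-241.09, 755.31].
791: z = 2.14, |z| > 2 → outlier.
1031: z = 3.11, |z| > 2 → outlier.
Every other value lies within [-241.09, 755.31].

791, 1031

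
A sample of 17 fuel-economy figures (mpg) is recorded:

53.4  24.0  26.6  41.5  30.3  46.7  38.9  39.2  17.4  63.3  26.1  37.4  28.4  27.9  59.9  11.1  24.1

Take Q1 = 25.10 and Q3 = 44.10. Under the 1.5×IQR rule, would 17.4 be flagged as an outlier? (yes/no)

no

IQR = Q3 − Q1 = 44.10 − 25.10 = 19.00.
Lower fence = Q1 − 1.5·IQR = 25.10 − 28.50 = -3.40.
Upper fence = Q3 + 1.5·IQR = 44.10 + 28.50 = 72.60.
17.4 lies within [-3.40, 72.60].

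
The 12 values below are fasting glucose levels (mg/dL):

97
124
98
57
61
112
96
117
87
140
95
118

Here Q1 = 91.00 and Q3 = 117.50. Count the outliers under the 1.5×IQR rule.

IQR = 26.50; fences at 91.00 − 39.75 = 51.25 and 117.50 + 39.75 = 157.25.
Every value lies within the cutoffs.

0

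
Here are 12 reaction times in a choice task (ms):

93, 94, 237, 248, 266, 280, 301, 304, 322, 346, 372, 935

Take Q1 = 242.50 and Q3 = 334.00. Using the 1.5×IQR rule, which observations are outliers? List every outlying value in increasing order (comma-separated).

IQR = Q3 − Q1 = 334.00 − 242.50 = 91.50.
Lower fence = Q1 − 1.5·IQR = 242.50 − 137.25 = 105.25.
Upper fence = Q3 + 1.5·IQR = 334.00 + 137.25 = 471.25.
93 < 105.25 → outlier.
94 < 105.25 → outlier.
935 > 471.25 → outlier.
All remaining values lie within [105.25, 471.25].

93, 94, 935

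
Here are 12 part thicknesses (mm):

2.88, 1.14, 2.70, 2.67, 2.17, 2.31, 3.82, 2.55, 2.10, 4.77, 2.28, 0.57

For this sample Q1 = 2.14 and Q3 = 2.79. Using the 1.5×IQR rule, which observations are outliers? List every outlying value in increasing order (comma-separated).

IQR = Q3 − Q1 = 2.79 − 2.14 = 0.65.
Lower fence = Q1 − 1.5·IQR = 2.14 − 0.975 = 1.165.
Upper fence = Q3 + 1.5·IQR = 2.79 + 0.975 = 3.765.
0.57 < 1.165 → outlier.
1.14 < 1.165 → outlier.
3.82 > 3.765 → outlier.
4.77 > 3.765 → outlier.
All remaining values lie within [1.165, 3.765].

0.57, 1.14, 3.82, 4.77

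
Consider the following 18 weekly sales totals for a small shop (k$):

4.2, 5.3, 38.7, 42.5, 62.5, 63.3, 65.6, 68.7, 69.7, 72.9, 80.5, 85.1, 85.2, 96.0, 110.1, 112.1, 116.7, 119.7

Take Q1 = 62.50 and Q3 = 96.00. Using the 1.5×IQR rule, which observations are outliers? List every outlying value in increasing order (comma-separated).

4.2, 5.3

IQR = Q3 − Q1 = 96.00 − 62.50 = 33.50.
Lower fence = Q1 − 1.5·IQR = 62.50 − 50.25 = 12.25.
Upper fence = Q3 + 1.5·IQR = 96.00 + 50.25 = 146.25.
4.2 < 12.25 → outlier.
5.3 < 12.25 → outlier.
All remaining values lie within [12.25, 146.25].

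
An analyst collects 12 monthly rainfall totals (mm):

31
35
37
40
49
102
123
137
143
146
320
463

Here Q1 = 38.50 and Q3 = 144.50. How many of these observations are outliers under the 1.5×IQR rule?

2

IQR = 106.00; fences at 38.50 − 159.00 = -120.50 and 144.50 + 159.00 = 303.50.
Outside the cutoffs: 320, 463.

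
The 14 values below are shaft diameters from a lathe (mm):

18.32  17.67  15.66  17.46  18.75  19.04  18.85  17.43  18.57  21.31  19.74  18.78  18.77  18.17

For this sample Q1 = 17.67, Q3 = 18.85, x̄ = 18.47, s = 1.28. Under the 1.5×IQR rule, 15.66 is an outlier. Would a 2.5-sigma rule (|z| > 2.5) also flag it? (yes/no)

z = (15.66 − 18.47) / 1.28 = -2.20.
|z| = 2.20 ≤ 2.5.

no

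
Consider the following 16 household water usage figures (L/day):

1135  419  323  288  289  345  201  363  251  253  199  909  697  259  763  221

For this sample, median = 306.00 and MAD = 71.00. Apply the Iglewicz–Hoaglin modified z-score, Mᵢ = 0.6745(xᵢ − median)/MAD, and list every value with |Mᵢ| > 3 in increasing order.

|Mᵢ| > 3 ⇔ |xᵢ − 306.00| > 3·71.00/0.6745 = 315.79.
So outliers lie outside [-9.79, 621.79].
697: M = 3.71 → outlier.
763: M = 4.34 → outlier.
909: M = 5.73 → outlier.
1135: M = 7.88 → outlier.

697, 763, 909, 1135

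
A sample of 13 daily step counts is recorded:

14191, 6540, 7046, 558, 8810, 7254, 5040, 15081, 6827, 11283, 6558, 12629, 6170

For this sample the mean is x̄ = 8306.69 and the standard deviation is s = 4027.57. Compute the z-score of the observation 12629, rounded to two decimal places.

1.07

z = (12629 − 8306.69) / 4027.57 = 1.07.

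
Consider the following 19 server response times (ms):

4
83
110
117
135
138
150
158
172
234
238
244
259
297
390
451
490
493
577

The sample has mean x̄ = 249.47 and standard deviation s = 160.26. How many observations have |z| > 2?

1

Cutoffs: x̄ ± 2s = [-71.05, 569.99].
Outside the cutoffs: 577.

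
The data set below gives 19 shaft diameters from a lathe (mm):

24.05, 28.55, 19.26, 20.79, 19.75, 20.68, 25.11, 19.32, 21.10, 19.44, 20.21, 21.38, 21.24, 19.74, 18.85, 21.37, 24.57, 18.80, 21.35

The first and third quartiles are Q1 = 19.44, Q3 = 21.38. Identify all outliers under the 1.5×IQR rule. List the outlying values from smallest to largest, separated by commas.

24.57, 25.11, 28.55

IQR = Q3 − Q1 = 21.38 − 19.44 = 1.94.
Lower fence = Q1 − 1.5·IQR = 19.44 − 2.91 = 16.53.
Upper fence = Q3 + 1.5·IQR = 21.38 + 2.91 = 24.29.
24.57 > 24.29 → outlier.
25.11 > 24.29 → outlier.
28.55 > 24.29 → outlier.
All remaining values lie within [16.53, 24.29].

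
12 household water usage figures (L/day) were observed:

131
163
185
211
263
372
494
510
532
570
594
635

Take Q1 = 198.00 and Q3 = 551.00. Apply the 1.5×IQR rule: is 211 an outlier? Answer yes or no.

no

IQR = Q3 − Q1 = 551.00 − 198.00 = 353.00.
Lower fence = Q1 − 1.5·IQR = 198.00 − 529.50 = -331.50.
Upper fence = Q3 + 1.5·IQR = 551.00 + 529.50 = 1080.50.
211 lies within [-331.50, 1080.50].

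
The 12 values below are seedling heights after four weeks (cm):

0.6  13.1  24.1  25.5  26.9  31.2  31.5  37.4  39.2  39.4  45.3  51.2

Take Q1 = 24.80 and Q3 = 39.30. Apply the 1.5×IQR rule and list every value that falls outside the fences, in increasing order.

IQR = Q3 − Q1 = 39.30 − 24.80 = 14.50.
Lower fence = Q1 − 1.5·IQR = 24.80 − 21.75 = 3.05.
Upper fence = Q3 + 1.5·IQR = 39.30 + 21.75 = 61.05.
0.6 < 3.05 → outlier.
All remaining values lie within [3.05, 61.05].

0.6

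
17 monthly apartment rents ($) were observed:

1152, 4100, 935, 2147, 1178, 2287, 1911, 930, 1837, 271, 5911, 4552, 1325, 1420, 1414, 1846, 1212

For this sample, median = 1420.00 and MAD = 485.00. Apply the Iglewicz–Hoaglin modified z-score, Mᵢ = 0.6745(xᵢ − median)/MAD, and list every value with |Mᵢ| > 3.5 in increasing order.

4100, 4552, 5911

|Mᵢ| > 3.5 ⇔ |xᵢ − 1420.00| > 3.5·485.00/0.6745 = 2516.68.
So outliers lie outside [-1096.68, 3936.68].
4100: M = 3.73 → outlier.
4552: M = 4.36 → outlier.
5911: M = 6.25 → outlier.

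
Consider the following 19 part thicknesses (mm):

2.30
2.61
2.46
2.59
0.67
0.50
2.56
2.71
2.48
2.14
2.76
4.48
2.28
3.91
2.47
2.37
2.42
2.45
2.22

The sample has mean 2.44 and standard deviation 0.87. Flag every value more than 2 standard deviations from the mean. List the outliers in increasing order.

0.50, 0.67, 4.48

Cutoffs at x̄ ± 2s: 2.44 ± 2·0.87 = [0.70, 4.18].
0.50: z = -2.23, |z| > 2 → outlier.
0.67: z = -2.03, |z| > 2 → outlier.
4.48: z = 2.34, |z| > 2 → outlier.
Every other value lies within [0.70, 4.18].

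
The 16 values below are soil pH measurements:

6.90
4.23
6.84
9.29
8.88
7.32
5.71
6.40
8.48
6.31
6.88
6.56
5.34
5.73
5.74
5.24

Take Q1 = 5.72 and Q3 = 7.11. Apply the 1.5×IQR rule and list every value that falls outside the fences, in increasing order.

IQR = Q3 − Q1 = 7.11 − 5.72 = 1.39.
Lower fence = Q1 − 1.5·IQR = 5.72 − 2.085 = 3.635.
Upper fence = Q3 + 1.5·IQR = 7.11 + 2.085 = 9.195.
9.29 > 9.195 → outlier.
All remaining values lie within [3.635, 9.195].

9.29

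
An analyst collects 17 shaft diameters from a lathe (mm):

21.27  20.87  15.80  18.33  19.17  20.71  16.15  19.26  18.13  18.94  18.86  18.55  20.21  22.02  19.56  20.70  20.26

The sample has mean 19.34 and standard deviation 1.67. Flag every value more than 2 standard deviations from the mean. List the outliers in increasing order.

15.80

Cutoffs at x̄ ± 2s: 19.34 ± 2·1.67 = [16.00, 22.68].
15.80: z = -2.12, |z| > 2 → outlier.
Every other value lies within [16.00, 22.68].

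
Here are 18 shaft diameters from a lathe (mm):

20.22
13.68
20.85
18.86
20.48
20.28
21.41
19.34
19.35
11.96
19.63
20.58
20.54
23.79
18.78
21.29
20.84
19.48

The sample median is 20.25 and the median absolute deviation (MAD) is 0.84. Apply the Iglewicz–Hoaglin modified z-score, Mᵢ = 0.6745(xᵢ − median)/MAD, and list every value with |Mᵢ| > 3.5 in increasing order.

|Mᵢ| > 3.5 ⇔ |xᵢ − 20.25| > 3.5·0.84/0.6745 = 4.36.
So outliers lie outside [15.89, 24.61].
11.96: M = -6.66 → outlier.
13.68: M = -5.28 → outlier.

11.96, 13.68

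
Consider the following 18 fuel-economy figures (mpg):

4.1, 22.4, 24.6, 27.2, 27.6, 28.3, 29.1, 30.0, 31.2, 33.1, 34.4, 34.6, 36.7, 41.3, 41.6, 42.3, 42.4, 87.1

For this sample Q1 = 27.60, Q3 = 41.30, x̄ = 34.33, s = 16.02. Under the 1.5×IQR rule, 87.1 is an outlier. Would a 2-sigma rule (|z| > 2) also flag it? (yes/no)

z = (87.1 − 34.33) / 16.02 = 3.29.
|z| = 3.29 > 2.

yes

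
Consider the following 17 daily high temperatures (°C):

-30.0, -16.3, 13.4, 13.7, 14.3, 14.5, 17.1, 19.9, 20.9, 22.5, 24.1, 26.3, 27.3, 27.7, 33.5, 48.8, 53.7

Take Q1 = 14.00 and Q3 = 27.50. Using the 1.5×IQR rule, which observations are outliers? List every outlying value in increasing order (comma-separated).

IQR = Q3 − Q1 = 27.50 − 14.00 = 13.50.
Lower fence = Q1 − 1.5·IQR = 14.00 − 20.25 = -6.25.
Upper fence = Q3 + 1.5·IQR = 27.50 + 20.25 = 47.75.
-30.0 < -6.25 → outlier.
-16.3 < -6.25 → outlier.
48.8 > 47.75 → outlier.
53.7 > 47.75 → outlier.
All remaining values lie within [-6.25, 47.75].

-30.0, -16.3, 48.8, 53.7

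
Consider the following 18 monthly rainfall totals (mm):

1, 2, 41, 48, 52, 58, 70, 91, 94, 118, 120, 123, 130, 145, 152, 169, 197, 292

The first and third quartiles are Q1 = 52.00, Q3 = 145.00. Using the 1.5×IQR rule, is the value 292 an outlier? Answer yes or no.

IQR = Q3 − Q1 = 145.00 − 52.00 = 93.00.
Lower fence = Q1 − 1.5·IQR = 52.00 − 139.50 = -87.50.
Upper fence = Q3 + 1.5·IQR = 145.00 + 139.50 = 284.50.
292 lies above the upper fence.

yes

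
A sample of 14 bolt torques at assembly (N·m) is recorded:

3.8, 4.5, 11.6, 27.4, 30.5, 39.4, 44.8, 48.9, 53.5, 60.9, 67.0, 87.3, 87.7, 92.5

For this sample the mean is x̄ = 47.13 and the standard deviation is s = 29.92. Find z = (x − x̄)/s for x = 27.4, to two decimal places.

z = (27.4 − 47.13) / 29.92 = -0.66.

-0.66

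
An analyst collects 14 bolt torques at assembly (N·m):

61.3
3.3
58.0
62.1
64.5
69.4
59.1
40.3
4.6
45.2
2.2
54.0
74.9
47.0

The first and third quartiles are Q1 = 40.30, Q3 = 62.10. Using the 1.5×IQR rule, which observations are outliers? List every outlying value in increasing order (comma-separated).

2.2, 3.3, 4.6

IQR = Q3 − Q1 = 62.10 − 40.30 = 21.80.
Lower fence = Q1 − 1.5·IQR = 40.30 − 32.70 = 7.60.
Upper fence = Q3 + 1.5·IQR = 62.10 + 32.70 = 94.80.
2.2 < 7.60 → outlier.
3.3 < 7.60 → outlier.
4.6 < 7.60 → outlier.
All remaining values lie within [7.60, 94.80].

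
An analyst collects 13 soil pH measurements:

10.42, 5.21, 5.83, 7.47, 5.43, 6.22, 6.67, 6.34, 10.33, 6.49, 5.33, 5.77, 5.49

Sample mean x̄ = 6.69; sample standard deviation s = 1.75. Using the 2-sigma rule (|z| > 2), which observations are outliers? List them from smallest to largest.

Cutoffs at x̄ ± 2s: 6.69 ± 2·1.75 = [3.19, 10.19].
10.33: z = 2.08, |z| > 2 → outlier.
10.42: z = 2.13, |z| > 2 → outlier.
Every other value lies within [3.19, 10.19].

10.33, 10.42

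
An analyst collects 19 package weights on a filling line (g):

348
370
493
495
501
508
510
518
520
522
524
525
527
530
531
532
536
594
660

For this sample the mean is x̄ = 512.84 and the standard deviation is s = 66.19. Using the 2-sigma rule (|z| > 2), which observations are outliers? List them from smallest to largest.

Cutoffs at x̄ ± 2s: 512.84 ± 2·66.19 = [380.46, 645.22].
348: z = -2.49, |z| > 2 → outlier.
370: z = -2.16, |z| > 2 → outlier.
660: z = 2.22, |z| > 2 → outlier.
Every other value lies within [380.46, 645.22].

348, 370, 660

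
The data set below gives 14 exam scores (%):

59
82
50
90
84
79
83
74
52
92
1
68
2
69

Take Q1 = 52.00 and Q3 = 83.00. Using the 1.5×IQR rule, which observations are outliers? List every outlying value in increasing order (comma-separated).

IQR = Q3 − Q1 = 83.00 − 52.00 = 31.00.
Lower fence = Q1 − 1.5·IQR = 52.00 − 46.50 = 5.50.
Upper fence = Q3 + 1.5·IQR = 83.00 + 46.50 = 129.50.
1 < 5.50 → outlier.
2 < 5.50 → outlier.
All remaining values lie within [5.50, 129.50].

1, 2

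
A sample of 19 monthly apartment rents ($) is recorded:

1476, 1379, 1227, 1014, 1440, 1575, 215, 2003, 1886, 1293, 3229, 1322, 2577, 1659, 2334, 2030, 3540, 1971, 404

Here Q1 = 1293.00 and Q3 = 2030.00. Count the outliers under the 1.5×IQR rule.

2

IQR = 737.00; fences at 1293.00 − 1105.50 = 187.50 and 2030.00 + 1105.50 = 3135.50.
Outside the cutoffs: 3229, 3540.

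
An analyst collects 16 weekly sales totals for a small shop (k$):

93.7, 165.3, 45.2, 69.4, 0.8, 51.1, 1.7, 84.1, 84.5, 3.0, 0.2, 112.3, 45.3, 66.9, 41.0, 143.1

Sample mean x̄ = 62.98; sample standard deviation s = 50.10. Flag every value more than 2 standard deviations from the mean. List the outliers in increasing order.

Cutoffs at x̄ ± 2s: 62.98 ± 2·50.10 = [-37.22, 163.18].
165.3: z = 2.04, |z| > 2 → outlier.
Every other value lies within [-37.22, 163.18].

165.3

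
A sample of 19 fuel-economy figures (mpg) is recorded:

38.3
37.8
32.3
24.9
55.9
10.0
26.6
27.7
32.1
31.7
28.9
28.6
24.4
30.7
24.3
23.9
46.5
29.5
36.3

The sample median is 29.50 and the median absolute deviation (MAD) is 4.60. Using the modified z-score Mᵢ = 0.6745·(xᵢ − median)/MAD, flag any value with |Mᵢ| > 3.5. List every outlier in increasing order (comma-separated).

55.9

|Mᵢ| > 3.5 ⇔ |xᵢ − 29.50| > 3.5·4.60/0.6745 = 23.87.
So outliers lie outside [5.63, 53.37].
55.9: M = 3.87 → outlier.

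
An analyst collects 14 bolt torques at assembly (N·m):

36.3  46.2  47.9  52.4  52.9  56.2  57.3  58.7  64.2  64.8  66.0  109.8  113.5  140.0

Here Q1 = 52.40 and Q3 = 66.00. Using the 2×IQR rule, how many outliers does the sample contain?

IQR = 13.60; fences at 52.40 − 27.20 = 25.20 and 66.00 + 27.20 = 93.20.
Outside the cutoffs: 109.8, 113.5, 140.0.

3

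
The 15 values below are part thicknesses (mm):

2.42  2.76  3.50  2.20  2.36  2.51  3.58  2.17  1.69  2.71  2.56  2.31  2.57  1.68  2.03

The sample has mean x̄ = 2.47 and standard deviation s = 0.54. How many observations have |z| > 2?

Cutoffs: x̄ ± 2s = [1.39, 3.55].
Outside the cutoffs: 3.58.

1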